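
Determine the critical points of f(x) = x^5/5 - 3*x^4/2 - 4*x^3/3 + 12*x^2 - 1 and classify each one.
f'(x) = x*(x^3 - 6*x^2 - 4*x + 24)

Solve f'(x) = 0:
  Factor: x^4 - 6*x^3 - 4*x^2 + 24*x = x*(x - 6)*(x - 2)*(x + 2) = 0.
  ⇒ x = -2, 0, 2, 6

f''(x) = 4*x^3 - 18*x^2 - 8*x + 24
Second-derivative test at each critical point:
  f''(-2) = -64 < 0 → local maximum
  f''(0) = 24 > 0 → local minimum
  f''(2) = -32 < 0 → local maximum
  f''(6) = 192 > 0 → local minimum

Critical points: x = -2 (local maximum); x = 0 (local minimum); x = 2 (local maximum); x = 6 (local minimum)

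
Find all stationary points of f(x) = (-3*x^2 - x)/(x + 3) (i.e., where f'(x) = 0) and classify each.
f'(x) = 3*(-x^2 - 6*x - 1)/(x^2 + 6*x + 9)

Solve f'(x) = 0:
  f'(x) = -3*(x^2 + 6*x + 1)/(x + 3)^2; the denominator is positive wherever f is defined, so f'(x) = 0 ⇔ -3*x^2 - 18*x - 3 = 0.
  Factor: -3*x^2 - 18*x - 3 = -3*(x^2 + 6*x + 1); x^2 + 6*x + 1 = 0 has no rational roots; quadratic formula: x = (-6 ± √32)/2.
  ⇒ x = -3 - 2*sqrt(2) ≈ -5.8284, -3 + 2*sqrt(2) ≈ -0.1716

f''(x) = -48/(x^3 + 9*x^2 + 27*x + 27)
Second-derivative test at each critical point:
  f''(-5.8284) = 2.1213 > 0 → local minimum
  f''(-0.1716) = -2.1213 < 0 → local maximum

Critical points: x = -3 - 2*sqrt(2) ≈ -5.8284 (local minimum); x = -3 + 2*sqrt(2) ≈ -0.1716 (local maximum)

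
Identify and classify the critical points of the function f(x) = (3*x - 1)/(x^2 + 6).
f'(x) = (-3*x^2 + 2*x + 18)/(x^4 + 12*x^2 + 36)

Solve f'(x) = 0:
  f'(x) = -(3*x^2 - 2*x - 18)/(x^2 + 6)^2; the denominator is positive wherever f is defined, so f'(x) = 0 ⇔ -3*x^2 + 2*x + 18 = 0.
  3*x^2 - 2*x - 18 = 0 has no rational roots; quadratic formula: x = (2 ± √220)/6.
  ⇒ x = 1/3 - sqrt(55)/3 ≈ -2.1387, 1/3 + sqrt(55)/3 ≈ 2.8054

f''(x) = 2*(4*x^2*(3*x - 1) + (1 - 9*x)*(x^2 + 6))/(x^2 + 6)^3
Second-derivative test at each critical point:
  f''(-2.1387) = 0.1327 > 0 → local minimum
  f''(2.8054) = -0.0771 < 0 → local maximum

Critical points: x = 1/3 - sqrt(55)/3 ≈ -2.1387 (local minimum); x = 1/3 + sqrt(55)/3 ≈ 2.8054 (local maximum)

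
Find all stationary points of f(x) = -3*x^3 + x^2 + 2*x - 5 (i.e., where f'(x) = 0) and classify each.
f'(x) = -9*x^2 + 2*x + 2

Solve f'(x) = 0:
  9*x^2 - 2*x - 2 = 0 has no rational roots; quadratic formula: x = (2 ± √76)/18.
  ⇒ x = 1/9 - sqrt(19)/9 ≈ -0.3732, 1/9 + sqrt(19)/9 ≈ 0.5954

f''(x) = 2 - 18*x
Second-derivative test at each critical point:
  f''(-0.3732) = 8.7178 > 0 → local minimum
  f''(0.5954) = -8.7178 < 0 → local maximum

Critical points: x = 1/9 - sqrt(19)/9 ≈ -0.3732 (local minimum); x = 1/9 + sqrt(19)/9 ≈ 0.5954 (local maximum)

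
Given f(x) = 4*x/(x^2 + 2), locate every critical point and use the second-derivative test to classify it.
f'(x) = 4*(2 - x^2)/(x^4 + 4*x^2 + 4)

Solve f'(x) = 0:
  f'(x) = -4*(x^2 - 2)/(x^2 + 2)^2; the denominator is positive wherever f is defined, so f'(x) = 0 ⇔ 8 - 4*x^2 = 0.
  Factor: 8 - 4*x^2 = -4*(x^2 - 2); x^2 - 2 = 0 has no rational roots; quadratic formula: x = (0 ± √8)/2.
  ⇒ x = -sqrt(2) ≈ -1.4142, sqrt(2) ≈ 1.4142

f''(x) = 8*x*(x^2 - 6)/(x^2 + 2)^3
Second-derivative test at each critical point:
  f''(-1.4142) = 0.7071 > 0 → local minimum
  f''(1.4142) = -0.7071 < 0 → local maximum

Critical points: x = -sqrt(2) ≈ -1.4142 (local minimum); x = sqrt(2) ≈ 1.4142 (local maximum)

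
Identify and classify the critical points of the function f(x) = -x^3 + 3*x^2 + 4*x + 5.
f'(x) = -3*x^2 + 6*x + 4

Solve f'(x) = 0:
  3*x^2 - 6*x - 4 = 0 has no rational roots; quadratic formula: x = (6 ± √84)/6.
  ⇒ x = 1 - sqrt(21)/3 ≈ -0.5275, 1 + sqrt(21)/3 ≈ 2.5275

f''(x) = 6 - 6*x
Second-derivative test at each critical point:
  f''(-0.5275) = 9.1652 > 0 → local minimum
  f''(2.5275) = -9.1652 < 0 → local maximum

Critical points: x = 1 - sqrt(21)/3 ≈ -0.5275 (local minimum); x = 1 + sqrt(21)/3 ≈ 2.5275 (local maximum)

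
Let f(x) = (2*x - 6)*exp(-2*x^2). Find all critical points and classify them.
f'(x) = 2*(-4*x*(x - 3) + 1)*exp(-2*x^2)

Solve f'(x) = 0:
  f'(x) = (-8*x^2 + 24*x + 2)·exp(-2*x^2) and exp(-2*x^2) > 0 for every x, so f'(x) = 0 ⇔ -8*x^2 + 24*x + 2 = 0.
  Factor: -8*x^2 + 24*x + 2 = -2*(4*x^2 - 12*x - 1); 4*x^2 - 12*x - 1 = 0 has no rational roots; quadratic formula: x = (12 ± √160)/8.
  ⇒ x = 3/2 - sqrt(10)/2 ≈ -0.0811, 3/2 + sqrt(10)/2 ≈ 3.0811

f''(x) = 8*(4*x^2*(x - 3) - 3*x + 3)*exp(-2*x^2)
Second-derivative test at each critical point:
  f''(-0.0811) = 24.9673 > 0 → local minimum
  f''(3.0811) = -1.436e-07 < 0 → local maximum

Critical points: x = 3/2 - sqrt(10)/2 ≈ -0.0811 (local minimum); x = 3/2 + sqrt(10)/2 ≈ 3.0811 (local maximum)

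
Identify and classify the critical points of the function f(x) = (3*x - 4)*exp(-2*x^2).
f'(x) = (-4*x*(3*x - 4) + 3)*exp(-2*x^2)

Solve f'(x) = 0:
  f'(x) = (-12*x^2 + 16*x + 3)·exp(-2*x^2) and exp(-2*x^2) > 0 for every x, so f'(x) = 0 ⇔ -12*x^2 + 16*x + 3 = 0.
  Factor: -12*x^2 + 16*x + 3 = -(2*x - 3)*(6*x + 1) = 0.
  ⇒ x = -1/6, 3/2

f''(x) = 4*(4*x^2*(3*x - 4) - 9*x + 4)*exp(-2*x^2)
Second-derivative test at each critical point:
  f''(-1/6) = 18.9192 > 0 → local minimum
  f''(3/2) = -0.2222 < 0 → local maximum

Critical points: x = -1/6 (local minimum); x = 3/2 (local maximum)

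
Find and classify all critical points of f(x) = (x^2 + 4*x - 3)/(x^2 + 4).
f'(x) = 2*(-2*x^2 + 7*x + 8)/(x^4 + 8*x^2 + 16)

Solve f'(x) = 0:
  f'(x) = -2*(2*x^2 - 7*x - 8)/(x^2 + 4)^2; the denominator is positive wherever f is defined, so f'(x) = 0 ⇔ -4*x^2 + 14*x + 16 = 0.
  Factor: -4*x^2 + 14*x + 16 = -2*(2*x^2 - 7*x - 8); 2*x^2 - 7*x - 8 = 0 has no rational roots; quadratic formula: x = (7 ± √113)/4.
  ⇒ x = 7/4 - sqrt(113)/4 ≈ -0.9075, 7/4 + sqrt(113)/4 ≈ 4.4075

f''(x) = 2*(4*x^3 - 21*x^2 - 48*x + 28)/(x^6 + 12*x^4 + 48*x^2 + 64)
Second-derivative test at each critical point:
  f''(-0.9075) = 0.9137 > 0 → local minimum
  f''(4.4075) = -0.0387 < 0 → local maximum

Critical points: x = 7/4 - sqrt(113)/4 ≈ -0.9075 (local minimum); x = 7/4 + sqrt(113)/4 ≈ 4.4075 (local maximum)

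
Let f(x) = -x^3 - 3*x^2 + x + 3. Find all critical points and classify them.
f'(x) = -3*x^2 - 6*x + 1

Solve f'(x) = 0:
  3*x^2 + 6*x - 1 = 0 has no rational roots; quadratic formula: x = (-6 ± √48)/6.
  ⇒ x = -2*sqrt(3)/3 - 1 ≈ -2.1547, -1 + 2*sqrt(3)/3 ≈ 0.1547

f''(x) = -6*x - 6
Second-derivative test at each critical point:
  f''(-2.1547) = 6.9282 > 0 → local minimum
  f''(0.1547) = -6.9282 < 0 → local maximum

Critical points: x = -2*sqrt(3)/3 - 1 ≈ -2.1547 (local minimum); x = -1 + 2*sqrt(3)/3 ≈ 0.1547 (local maximum)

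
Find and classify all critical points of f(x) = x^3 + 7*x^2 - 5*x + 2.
f'(x) = 3*x^2 + 14*x - 5

Solve f'(x) = 0:
  Factor: 3*x^2 + 14*x - 5 = (x + 5)*(3*x - 1) = 0.
  ⇒ x = -5, 1/3

f''(x) = 6*x + 14
Second-derivative test at each critical point:
  f''(-5) = -16 < 0 → local maximum
  f''(1/3) = 16 > 0 → local minimum

Critical points: x = -5 (local maximum); x = 1/3 (local minimum)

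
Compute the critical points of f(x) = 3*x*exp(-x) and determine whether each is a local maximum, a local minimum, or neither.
f'(x) = 3*(1 - x)*exp(-x)

Solve f'(x) = 0:
  f'(x) = (3 - 3*x)·exp(-x) and exp(-x) > 0 for every x, so f'(x) = 0 ⇔ 3 - 3*x = 0.
  Factor: 3 - 3*x = -3*(x - 1) = 0.
  ⇒ x = 1

f''(x) = 3*(x - 2)*exp(-x)
Second-derivative test at each critical point:
  f''(1) = -1.1036 < 0 → local maximum

Critical points: x = 1 (local maximum)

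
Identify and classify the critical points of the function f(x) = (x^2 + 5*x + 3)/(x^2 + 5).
f'(x) = (-5*x^2 + 4*x + 25)/(x^4 + 10*x^2 + 25)

Solve f'(x) = 0:
  f'(x) = -(5*x^2 - 4*x - 25)/(x^2 + 5)^2; the denominator is positive wherever f is defined, so f'(x) = 0 ⇔ -5*x^2 + 4*x + 25 = 0.
  5*x^2 - 4*x - 25 = 0 has no rational roots; quadratic formula: x = (4 ± √516)/10.
  ⇒ x = 2/5 - sqrt(129)/5 ≈ -1.8716, 2/5 + sqrt(129)/5 ≈ 2.6716

f''(x) = 2*(5*x^3 - 6*x^2 - 75*x + 10)/(x^6 + 15*x^4 + 75*x^2 + 125)
Second-derivative test at each critical point:
  f''(-1.8716) = 0.3142 > 0 → local minimum
  f''(2.6716) = -0.1542 < 0 → local maximum

Critical points: x = 2/5 - sqrt(129)/5 ≈ -1.8716 (local minimum); x = 2/5 + sqrt(129)/5 ≈ 2.6716 (local maximum)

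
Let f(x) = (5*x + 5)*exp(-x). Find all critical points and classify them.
f'(x) = -5*x*exp(-x)

Solve f'(x) = 0:
  f'(x) = (-5*x)·exp(-x) and exp(-x) > 0 for every x, so f'(x) = 0 ⇔ -5*x = 0.
  -5*x = 0.
  ⇒ x = 0

f''(x) = 5*(x - 1)*exp(-x)
Second-derivative test at each critical point:
  f''(0) = -5 < 0 → local maximum

Critical points: x = 0 (local maximum)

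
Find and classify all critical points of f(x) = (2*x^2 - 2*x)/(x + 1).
f'(x) = 2*(x^2 + 2*x - 1)/(x^2 + 2*x + 1)

Solve f'(x) = 0:
  f'(x) = 2*(x^2 + 2*x - 1)/(x + 1)^2; the denominator is positive wherever f is defined, so f'(x) = 0 ⇔ 2*x^2 + 4*x - 2 = 0.
  Factor: 2*x^2 + 4*x - 2 = 2*(x^2 + 2*x - 1); x^2 + 2*x - 1 = 0 has no rational roots; quadratic formula: x = (-2 ± √8)/2.
  ⇒ x = -sqrt(2) - 1 ≈ -2.4142, -1 + sqrt(2) ≈ 0.4142

f''(x) = 8/(x^3 + 3*x^2 + 3*x + 1)
Second-derivative test at each critical point:
  f''(-2.4142) = -2.8284 < 0 → local maximum
  f''(0.4142) = 2.8284 > 0 → local minimum

Critical points: x = -sqrt(2) - 1 ≈ -2.4142 (local maximum); x = -1 + sqrt(2) ≈ 0.4142 (local minimum)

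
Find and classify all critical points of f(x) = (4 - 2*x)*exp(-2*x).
f'(x) = 2*(2*x - 5)*exp(-2*x)

Solve f'(x) = 0:
  f'(x) = (4*x - 10)·exp(-2*x) and exp(-2*x) > 0 for every x, so f'(x) = 0 ⇔ 4*x - 10 = 0.
  Factor: 4*x - 10 = 2*(2*x - 5) = 0.
  ⇒ x = 5/2

f''(x) = 8*(3 - x)*exp(-2*x)
Second-derivative test at each critical point:
  f''(5/2) = 0.0270 > 0 → local minimum

Critical points: x = 5/2 (local minimum)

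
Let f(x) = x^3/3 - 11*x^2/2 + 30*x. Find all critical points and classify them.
f'(x) = x^2 - 11*x + 30

Solve f'(x) = 0:
  Factor: x^2 - 11*x + 30 = (x - 6)*(x - 5) = 0.
  ⇒ x = 5, 6

f''(x) = 2*x - 11
Second-derivative test at each critical point:
  f''(5) = -1 < 0 → local maximum
  f''(6) = 1 > 0 → local minimum

Critical points: x = 5 (local maximum); x = 6 (local minimum)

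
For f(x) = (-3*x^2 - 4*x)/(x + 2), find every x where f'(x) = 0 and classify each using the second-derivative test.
f'(x) = (-3*x^2 - 12*x - 8)/(x^2 + 4*x + 4)

Solve f'(x) = 0:
  f'(x) = -(3*x^2 + 12*x + 8)/(x + 2)^2; the denominator is positive wherever f is defined, so f'(x) = 0 ⇔ -3*x^2 - 12*x - 8 = 0.
  3*x^2 + 12*x + 8 = 0 has no rational roots; quadratic formula: x = (-12 ± √48)/6.
  ⇒ x = -2 - 2*sqrt(3)/3 ≈ -3.1547, -2 + 2*sqrt(3)/3 ≈ -0.8453

f''(x) = -8/(x^3 + 6*x^2 + 12*x + 8)
Second-derivative test at each critical point:
  f''(-3.1547) = 5.1962 > 0 → local minimum
  f''(-0.8453) = -5.1962 < 0 → local maximum

Critical points: x = -2 - 2*sqrt(3)/3 ≈ -3.1547 (local minimum); x = -2 + 2*sqrt(3)/3 ≈ -0.8453 (local maximum)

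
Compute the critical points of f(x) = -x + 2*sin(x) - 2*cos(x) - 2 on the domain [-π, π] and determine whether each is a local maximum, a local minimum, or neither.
f'(x) = 2*sqrt(2)*sin(x + pi/4) - 1

Solve f'(x) = 0 on [-π, π]:
  f'(x) = 0 ⇔ 2*sin(x) + 2*cos(x) = 1. Write the left side as R·cos(x + φ) with R = √(2² + (-2)²) = 2*sqrt(2), cos φ = sqrt(2)/2, sin φ = -sqrt(2)/2; then cos(x + φ) = sqrt(2)/4. Solve for x and keep the solutions lying in [-π, π].
  ⇒ x = atan((1 - sqrt(7))/(1 + sqrt(7))) ≈ -0.4240, atan((1 + sqrt(7))/(1 - sqrt(7))) + pi ≈ 1.9948

f''(x) = 2*sqrt(2)*cos(x + pi/4)
Second-derivative test at each critical point:
  f''(-0.4240) = 2.6458 > 0 → local minimum
  f''(1.9948) = -2.6458 < 0 → local maximum

Critical points: x = atan((1 - sqrt(7))/(1 + sqrt(7))) ≈ -0.4240 (local minimum); x = atan((1 + sqrt(7))/(1 - sqrt(7))) + pi ≈ 1.9948 (local maximum)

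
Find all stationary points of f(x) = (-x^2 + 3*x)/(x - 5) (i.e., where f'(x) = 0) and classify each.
f'(x) = (-x^2 + 10*x - 15)/(x^2 - 10*x + 25)

Solve f'(x) = 0:
  f'(x) = -(x^2 - 10*x + 15)/(x - 5)^2; the denominator is positive wherever f is defined, so f'(x) = 0 ⇔ -x^2 + 10*x - 15 = 0.
  x^2 - 10*x + 15 = 0 has no rational roots; quadratic formula: x = (10 ± √40)/2.
  ⇒ x = 5 - sqrt(10) ≈ 1.8377, sqrt(10) + 5 ≈ 8.1623

f''(x) = -20/(x^3 - 15*x^2 + 75*x - 125)
Second-derivative test at each critical point:
  f''(1.8377) = 0.6325 > 0 → local minimum
  f''(8.1623) = -0.6325 < 0 → local maximum

Critical points: x = 5 - sqrt(10) ≈ 1.8377 (local minimum); x = sqrt(10) + 5 ≈ 8.1623 (local maximum)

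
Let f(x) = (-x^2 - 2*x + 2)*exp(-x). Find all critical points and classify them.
f'(x) = (x^2 - 4)*exp(-x)

Solve f'(x) = 0:
  f'(x) = (x^2 - 4)·exp(-x) and exp(-x) > 0 for every x, so f'(x) = 0 ⇔ x^2 - 4 = 0.
  Factor: x^2 - 4 = (x - 2)*(x + 2) = 0.
  ⇒ x = -2, 2

f''(x) = (-x^2 + 2*x + 4)*exp(-x)
Second-derivative test at each critical point:
  f''(-2) = -29.5562 < 0 → local maximum
  f''(2) = 0.5413 > 0 → local minimum

Critical points: x = -2 (local maximum); x = 2 (local minimum)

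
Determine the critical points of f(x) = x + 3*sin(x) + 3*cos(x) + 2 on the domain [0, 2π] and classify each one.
f'(x) = 3*sqrt(2)*cos(x + pi/4) + 1

Solve f'(x) = 0 on [0, 2π]:
  f'(x) = 0 ⇔ -3*sin(x) + 3*cos(x) = -1. Write the left side as R·cos(x + φ) with R = √(3² + 3²) = 3*sqrt(2), cos φ = sqrt(2)/2, sin φ = sqrt(2)/2; then cos(x + φ) = -sqrt(2)/6. Solve for x and keep the solutions lying in [0, 2π].
  ⇒ x = atan((1 + sqrt(17))/(-1 + sqrt(17))) ≈ 1.0233, atan((1 - sqrt(17))/(-sqrt(17) - 1)) + pi ≈ 3.6890

f''(x) = -3*sqrt(2)*sin(x + pi/4)
Second-derivative test at each critical point:
  f''(1.0233) = -4.1231 < 0 → local maximum
  f''(3.6890) = 4.1231 > 0 → local minimum

Critical points: x = atan((1 + sqrt(17))/(-1 + sqrt(17))) ≈ 1.0233 (local maximum); x = atan((1 - sqrt(17))/(-sqrt(17) - 1)) + pi ≈ 3.6890 (local minimum)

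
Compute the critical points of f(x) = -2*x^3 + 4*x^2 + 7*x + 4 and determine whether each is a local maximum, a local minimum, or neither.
f'(x) = -6*x^2 + 8*x + 7

Solve f'(x) = 0:
  6*x^2 - 8*x - 7 = 0 has no rational roots; quadratic formula: x = (8 ± √232)/12.
  ⇒ x = 2/3 - sqrt(58)/6 ≈ -0.6026, 2/3 + sqrt(58)/6 ≈ 1.9360

f''(x) = 8 - 12*x
Second-derivative test at each critical point:
  f''(-0.6026) = 15.2315 > 0 → local minimum
  f''(1.9360) = -15.2315 < 0 → local maximum

Critical points: x = 2/3 - sqrt(58)/6 ≈ -0.6026 (local minimum); x = 2/3 + sqrt(58)/6 ≈ 1.9360 (local maximum)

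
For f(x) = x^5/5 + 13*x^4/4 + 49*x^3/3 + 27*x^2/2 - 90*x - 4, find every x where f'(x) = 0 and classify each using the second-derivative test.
f'(x) = x^4 + 13*x^3 + 49*x^2 + 27*x - 90

Solve f'(x) = 0:
  Factor: x^4 + 13*x^3 + 49*x^2 + 27*x - 90 = (x - 1)*(x + 3)*(x + 5)*(x + 6) = 0.
  ⇒ x = -6, -5, -3, 1

f''(x) = 4*x^3 + 39*x^2 + 98*x + 27
Second-derivative test at each critical point:
  f''(-6) = -21 < 0 → local maximum
  f''(-5) = 12 > 0 → local minimum
  f''(-3) = -24 < 0 → local maximum
  f''(1) = 168 > 0 → local minimum

Critical points: x = -6 (local maximum); x = -5 (local minimum); x = -3 (local maximum); x = 1 (local minimum)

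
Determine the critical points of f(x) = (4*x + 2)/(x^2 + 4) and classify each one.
f'(x) = 4*(-x^2 - x + 4)/(x^4 + 8*x^2 + 16)

Solve f'(x) = 0:
  f'(x) = -4*(x^2 + x - 4)/(x^2 + 4)^2; the denominator is positive wherever f is defined, so f'(x) = 0 ⇔ -4*x^2 - 4*x + 16 = 0.
  Factor: -4*x^2 - 4*x + 16 = -4*(x^2 + x - 4); x^2 + x - 4 = 0 has no rational roots; quadratic formula: x = (-1 ± √17)/2.
  ⇒ x = -sqrt(17)/2 - 1/2 ≈ -2.5616, -1/2 + sqrt(17)/2 ≈ 1.5616

f''(x) = 4*(4*x^2*(2*x + 1) - (6*x + 1)*(x^2 + 4))/(x^2 + 4)^3
Second-derivative test at each critical point:
  f''(-2.5616) = 0.1479 > 0 → local minimum
  f''(1.5616) = -0.3979 < 0 → local maximum

Critical points: x = -sqrt(17)/2 - 1/2 ≈ -2.5616 (local minimum); x = -1/2 + sqrt(17)/2 ≈ 1.5616 (local maximum)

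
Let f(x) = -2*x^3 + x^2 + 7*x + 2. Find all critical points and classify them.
f'(x) = -6*x^2 + 2*x + 7

Solve f'(x) = 0:
  6*x^2 - 2*x - 7 = 0 has no rational roots; quadratic formula: x = (2 ± √172)/12.
  ⇒ x = 1/6 - sqrt(43)/6 ≈ -0.9262, 1/6 + sqrt(43)/6 ≈ 1.2596

f''(x) = 2 - 12*x
Second-derivative test at each critical point:
  f''(-0.9262) = 13.1149 > 0 → local minimum
  f''(1.2596) = -13.1149 < 0 → local maximum

Critical points: x = 1/6 - sqrt(43)/6 ≈ -0.9262 (local minimum); x = 1/6 + sqrt(43)/6 ≈ 1.2596 (local maximum)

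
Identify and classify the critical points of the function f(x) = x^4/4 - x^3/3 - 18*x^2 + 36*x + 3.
f'(x) = x^3 - x^2 - 36*x + 36

Solve f'(x) = 0:
  Factor: x^3 - x^2 - 36*x + 36 = (x - 6)*(x - 1)*(x + 6) = 0.
  ⇒ x = -6, 1, 6

f''(x) = 3*x^2 - 2*x - 36
Second-derivative test at each critical point:
  f''(-6) = 84 > 0 → local minimum
  f''(1) = -35 < 0 → local maximum
  f''(6) = 60 > 0 → local minimum

Critical points: x = -6 (local minimum); x = 1 (local maximum); x = 6 (local minimum)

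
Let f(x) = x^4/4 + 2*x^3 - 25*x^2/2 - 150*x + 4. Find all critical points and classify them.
f'(x) = x^3 + 6*x^2 - 25*x - 150

Solve f'(x) = 0:
  Factor: x^3 + 6*x^2 - 25*x - 150 = (x - 5)*(x + 5)*(x + 6) = 0.
  ⇒ x = -6, -5, 5

f''(x) = 3*x^2 + 12*x - 25
Second-derivative test at each critical point:
  f''(-6) = 11 > 0 → local minimum
  f''(-5) = -10 < 0 → local maximum
  f''(5) = 110 > 0 → local minimum

Critical points: x = -6 (local minimum); x = -5 (local maximum); x = 5 (local minimum)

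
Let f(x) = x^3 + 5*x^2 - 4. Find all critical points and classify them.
f'(x) = x*(3*x + 10)

Solve f'(x) = 0:
  Factor: 3*x^2 + 10*x = x*(3*x + 10) = 0.
  ⇒ x = -10/3, 0

f''(x) = 6*x + 10
Second-derivative test at each critical point:
  f''(-10/3) = -10 < 0 → local maximum
  f''(0) = 10 > 0 → local minimum

Critical points: x = -10/3 (local maximum); x = 0 (local minimum)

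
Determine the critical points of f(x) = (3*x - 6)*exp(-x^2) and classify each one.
f'(x) = 3*(-2*x*(x - 2) + 1)*exp(-x^2)

Solve f'(x) = 0:
  f'(x) = (-6*x^2 + 12*x + 3)·exp(-x^2) and exp(-x^2) > 0 for every x, so f'(x) = 0 ⇔ -6*x^2 + 12*x + 3 = 0.
  Factor: -6*x^2 + 12*x + 3 = -3*(2*x^2 - 4*x - 1); 2*x^2 - 4*x - 1 = 0 has no rational roots; quadratic formula: x = (4 ± √24)/4.
  ⇒ x = 1 - sqrt(6)/2 ≈ -0.2247, 1 + sqrt(6)/2 ≈ 2.2247

f''(x) = 6*(2*x^2*(x - 2) - 3*x + 2)*exp(-x^2)
Second-derivative test at each critical point:
  f''(-0.2247) = 13.9730 > 0 → local minimum
  f''(2.2247) = -0.1042 < 0 → local maximum

Critical points: x = 1 - sqrt(6)/2 ≈ -0.2247 (local minimum); x = 1 + sqrt(6)/2 ≈ 2.2247 (local maximum)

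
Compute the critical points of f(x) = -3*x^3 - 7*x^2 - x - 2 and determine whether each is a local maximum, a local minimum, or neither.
f'(x) = -9*x^2 - 14*x - 1

Solve f'(x) = 0:
  9*x^2 + 14*x + 1 = 0 has no rational roots; quadratic formula: x = (-14 ± √160)/18.
  ⇒ x = -7/9 - 2*sqrt(10)/9 ≈ -1.4805, -7/9 + 2*sqrt(10)/9 ≈ -0.0750

f''(x) = -18*x - 14
Second-derivative test at each critical point:
  f''(-1.4805) = 12.6491 > 0 → local minimum
  f''(-0.0750) = -12.6491 < 0 → local maximum

Critical points: x = -7/9 - 2*sqrt(10)/9 ≈ -1.4805 (local minimum); x = -7/9 + 2*sqrt(10)/9 ≈ -0.0750 (local maximum)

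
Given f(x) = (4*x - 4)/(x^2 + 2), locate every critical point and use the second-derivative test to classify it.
f'(x) = 4*(x^2 - 2*x*(x - 1) + 2)/(x^2 + 2)^2

Solve f'(x) = 0:
  f'(x) = -4*(x^2 - 2*x - 2)/(x^2 + 2)^2; the denominator is positive wherever f is defined, so f'(x) = 0 ⇔ -4*x^2 + 8*x + 8 = 0.
  Factor: -4*x^2 + 8*x + 8 = -4*(x^2 - 2*x - 2); x^2 - 2*x - 2 = 0 has no rational roots; quadratic formula: x = (2 ± √12)/2.
  ⇒ x = 1 - sqrt(3) ≈ -0.7321, 1 + sqrt(3) ≈ 2.7321

f''(x) = 8*(4*x^2*(x - 1) + (1 - 3*x)*(x^2 + 2))/(x^2 + 2)^3
Second-derivative test at each critical point:
  f''(-0.7321) = 2.1547 > 0 → local minimum
  f''(2.7321) = -0.1547 < 0 → local maximum

Critical points: x = 1 - sqrt(3) ≈ -0.7321 (local minimum); x = 1 + sqrt(3) ≈ 2.7321 (local maximum)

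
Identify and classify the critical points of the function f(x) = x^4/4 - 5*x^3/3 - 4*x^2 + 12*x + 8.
f'(x) = x^3 - 5*x^2 - 8*x + 12

Solve f'(x) = 0:
  Factor: x^3 - 5*x^2 - 8*x + 12 = (x - 6)*(x - 1)*(x + 2) = 0.
  ⇒ x = -2, 1, 6

f''(x) = 3*x^2 - 10*x - 8
Second-derivative test at each critical point:
  f''(-2) = 24 > 0 → local minimum
  f''(1) = -15 < 0 → local maximum
  f''(6) = 40 > 0 → local minimum

Critical points: x = -2 (local minimum); x = 1 (local maximum); x = 6 (local minimum)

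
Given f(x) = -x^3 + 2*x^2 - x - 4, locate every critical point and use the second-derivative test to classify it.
f'(x) = -3*x^2 + 4*x - 1

Solve f'(x) = 0:
  Factor: -3*x^2 + 4*x - 1 = -(x - 1)*(3*x - 1) = 0.
  ⇒ x = 1/3, 1

f''(x) = 4 - 6*x
Second-derivative test at each critical point:
  f''(1/3) = 2 > 0 → local minimum
  f''(1) = -2 < 0 → local maximum

Critical points: x = 1/3 (local minimum); x = 1 (local maximum)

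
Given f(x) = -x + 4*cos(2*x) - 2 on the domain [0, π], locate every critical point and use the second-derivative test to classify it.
f'(x) = -8*sin(2*x) - 1

Solve f'(x) = 0 on [0, π]:
  f'(x) = 0 ⇔ sin(2*x) = -1/8, i.e. 2*x = arcsin(-1/8) + 2nπ or 2*x = π − arcsin(-1/8) + 2nπ; keep the solutions lying in [0, π].
  ⇒ x = asin(1/8)/2 + pi/2 ≈ 1.6335, pi - asin(1/8)/2 ≈ 3.0789

f''(x) = -16*cos(2*x)
Second-derivative test at each critical point:
  f''(1.6335) = 15.8745 > 0 → local minimum
  f''(3.0789) = -15.8745 < 0 → local maximum

Critical points: x = asin(1/8)/2 + pi/2 ≈ 1.6335 (local minimum); x = pi - asin(1/8)/2 ≈ 3.0789 (local maximum)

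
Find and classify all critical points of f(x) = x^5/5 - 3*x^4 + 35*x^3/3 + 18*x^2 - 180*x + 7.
f'(x) = x^4 - 12*x^3 + 35*x^2 + 36*x - 180

Solve f'(x) = 0:
  Factor: x^4 - 12*x^3 + 35*x^2 + 36*x - 180 = (x - 6)*(x - 5)*(x - 3)*(x + 2) = 0.
  ⇒ x = -2, 3, 5, 6

f''(x) = 4*x^3 - 36*x^2 + 70*x + 36
Second-derivative test at each critical point:
  f''(-2) = -280 < 0 → local maximum
  f''(3) = 30 > 0 → local minimum
  f''(5) = -14 < 0 → local maximum
  f''(6) = 24 > 0 → local minimum

Critical points: x = -2 (local maximum); x = 3 (local minimum); x = 5 (local maximum); x = 6 (local minimum)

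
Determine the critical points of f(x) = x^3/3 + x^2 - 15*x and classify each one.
f'(x) = x^2 + 2*x - 15

Solve f'(x) = 0:
  Factor: x^2 + 2*x - 15 = (x - 3)*(x + 5) = 0.
  ⇒ x = -5, 3

f''(x) = 2*x + 2
Second-derivative test at each critical point:
  f''(-5) = -8 < 0 → local maximum
  f''(3) = 8 > 0 → local minimum

Critical points: x = -5 (local maximum); x = 3 (local minimum)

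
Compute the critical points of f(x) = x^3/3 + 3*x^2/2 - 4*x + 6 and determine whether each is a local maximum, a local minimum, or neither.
f'(x) = x^2 + 3*x - 4

Solve f'(x) = 0:
  Factor: x^2 + 3*x - 4 = (x - 1)*(x + 4) = 0.
  ⇒ x = -4, 1

f''(x) = 2*x + 3
Second-derivative test at each critical point:
  f''(-4) = -5 < 0 → local maximum
  f''(1) = 5 > 0 → local minimum

Critical points: x = -4 (local maximum); x = 1 (local minimum)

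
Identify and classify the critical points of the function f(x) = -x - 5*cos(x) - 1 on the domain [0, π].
f'(x) = 5*sin(x) - 1

Solve f'(x) = 0 on [0, π]:
  f'(x) = 0 ⇔ sin(x) = 1/5, i.e. x = arcsin(1/5) + 2nπ or x = π − arcsin(1/5) + 2nπ; keep the solutions lying in [0, π].
  ⇒ x = asin(1/5) ≈ 0.2014, pi - asin(1/5) ≈ 2.9402

f''(x) = 5*cos(x)
Second-derivative test at each critical point:
  f''(0.2014) = 4.8990 > 0 → local minimum
  f''(2.9402) = -4.8990 < 0 → local maximum

Critical points: x = asin(1/5) ≈ 0.2014 (local minimum); x = pi - asin(1/5) ≈ 2.9402 (local maximum)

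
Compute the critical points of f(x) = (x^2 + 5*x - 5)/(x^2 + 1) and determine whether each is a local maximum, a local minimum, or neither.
f'(x) = (-5*x^2 + 12*x + 5)/(x^4 + 2*x^2 + 1)

Solve f'(x) = 0:
  f'(x) = -(5*x^2 - 12*x - 5)/(x^2 + 1)^2; the denominator is positive wherever f is defined, so f'(x) = 0 ⇔ -5*x^2 + 12*x + 5 = 0.
  5*x^2 - 12*x - 5 = 0 has no rational roots; quadratic formula: x = (12 ± √244)/10.
  ⇒ x = 6/5 - sqrt(61)/5 ≈ -0.3620, 6/5 + sqrt(61)/5 ≈ 2.7620

f''(x) = 2*(5*x^3 - 18*x^2 - 15*x + 6)/(x^6 + 3*x^4 + 3*x^2 + 1)
Second-derivative test at each critical point:
  f''(-0.3620) = 12.2098 > 0 → local minimum
  f''(2.7620) = -0.2098 < 0 → local maximum

Critical points: x = 6/5 - sqrt(61)/5 ≈ -0.3620 (local minimum); x = 6/5 + sqrt(61)/5 ≈ 2.7620 (local maximum)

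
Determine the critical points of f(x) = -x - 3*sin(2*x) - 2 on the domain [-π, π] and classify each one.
f'(x) = 12*sin(x)^2 - 7

Solve f'(x) = 0 on [-π, π]:
  f'(x) = 0 ⇔ cos(2*x) = -1/6, i.e. 2*x = ±arccos(-1/6) + 2nπ; keep the solutions lying in [-π, π].
  ⇒ x = -pi + acos(-1/6)/2 ≈ -2.2725, -acos(-1/6)/2 ≈ -0.8691, acos(-1/6)/2 ≈ 0.8691, pi - acos(-1/6)/2 ≈ 2.2725

f''(x) = 12*sin(2*x)
Second-derivative test at each critical point:
  f''(-2.2725) = 11.8322 > 0 → local minimum
  f''(-0.8691) = -11.8322 < 0 → local maximum
  f''(0.8691) = 11.8322 > 0 → local minimum
  f''(2.2725) = -11.8322 < 0 → local maximum

Critical points: x = -pi + acos(-1/6)/2 ≈ -2.2725 (local minimum); x = -acos(-1/6)/2 ≈ -0.8691 (local maximum); x = acos(-1/6)/2 ≈ 0.8691 (local minimum); x = pi - acos(-1/6)/2 ≈ 2.2725 (local maximum)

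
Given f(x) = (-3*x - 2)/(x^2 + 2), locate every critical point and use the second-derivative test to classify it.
f'(x) = (3*x^2 + 4*x - 6)/(x^4 + 4*x^2 + 4)

Solve f'(x) = 0:
  f'(x) = (3*x^2 + 4*x - 6)/(x^2 + 2)^2; the denominator is positive wherever f is defined, so f'(x) = 0 ⇔ 3*x^2 + 4*x - 6 = 0.
  3*x^2 + 4*x - 6 = 0 has no rational roots; quadratic formula: x = (-4 ± √88)/6.
  ⇒ x = -sqrt(22)/3 - 2/3 ≈ -2.2301, -2/3 + sqrt(22)/3 ≈ 0.8968

f''(x) = 2*(-4*x^2*(3*x + 2) + (9*x + 2)*(x^2 + 2))/(x^2 + 2)^3
Second-derivative test at each critical point:
  f''(-2.2301) = -0.1929 < 0 → local maximum
  f''(0.8968) = 1.1929 > 0 → local minimum

Critical points: x = -sqrt(22)/3 - 2/3 ≈ -2.2301 (local maximum); x = -2/3 + sqrt(22)/3 ≈ 0.8968 (local minimum)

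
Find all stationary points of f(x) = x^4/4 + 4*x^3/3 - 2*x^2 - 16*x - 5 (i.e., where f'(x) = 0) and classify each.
f'(x) = x^3 + 4*x^2 - 4*x - 16

Solve f'(x) = 0:
  Factor: x^3 + 4*x^2 - 4*x - 16 = (x - 2)*(x + 2)*(x + 4) = 0.
  ⇒ x = -4, -2, 2

f''(x) = 3*x^2 + 8*x - 4
Second-derivative test at each critical point:
  f''(-4) = 12 > 0 → local minimum
  f''(-2) = -8 < 0 → local maximum
  f''(2) = 24 > 0 → local minimum

Critical points: x = -4 (local minimum); x = -2 (local maximum); x = 2 (local minimum)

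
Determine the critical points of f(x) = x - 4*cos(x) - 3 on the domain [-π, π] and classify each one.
f'(x) = 4*sin(x) + 1

Solve f'(x) = 0 on [-π, π]:
  f'(x) = 0 ⇔ sin(x) = -1/4, i.e. x = arcsin(-1/4) + 2nπ or x = π − arcsin(-1/4) + 2nπ; keep the solutions lying in [-π, π].
  ⇒ x = -pi + asin(1/4) ≈ -2.8889, -asin(1/4) ≈ -0.2527

f''(x) = 4*cos(x)
Second-derivative test at each critical point:
  f''(-2.8889) = -3.8730 < 0 → local maximum
  f''(-0.2527) = 3.8730 > 0 → local minimum

Critical points: x = -pi + asin(1/4) ≈ -2.8889 (local maximum); x = -asin(1/4) ≈ -0.2527 (local minimum)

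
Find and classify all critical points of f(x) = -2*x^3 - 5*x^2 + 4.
f'(x) = 2*x*(-3*x - 5)

Solve f'(x) = 0:
  Factor: -6*x^2 - 10*x = -2*x*(3*x + 5) = 0.
  ⇒ x = -5/3, 0

f''(x) = -12*x - 10
Second-derivative test at each critical point:
  f''(-5/3) = 10 > 0 → local minimum
  f''(0) = -10 < 0 → local maximum

Critical points: x = -5/3 (local minimum); x = 0 (local maximum)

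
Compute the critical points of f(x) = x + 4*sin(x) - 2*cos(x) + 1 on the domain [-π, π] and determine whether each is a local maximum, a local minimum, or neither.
f'(x) = 2*sin(x) + 4*cos(x) + 1

Solve f'(x) = 0 on [-π, π]:
  f'(x) = 0 ⇔ 2*sin(x) + 4*cos(x) = -1. Write the left side as R·cos(x + φ) with R = √(4² + (-2)²) = 2*sqrt(5), cos φ = 2*sqrt(5)/5, sin φ = -sqrt(5)/5; then cos(x + φ) = -sqrt(5)/10. Solve for x and keep the solutions lying in [-π, π].
  ⇒ x = atan((-2*sqrt(19) - 1)/(-2 + sqrt(19))) ≈ -1.3327, atan((-1 + 2*sqrt(19))/(-sqrt(19) - 2)) + pi ≈ 2.2600

f''(x) = -4*sin(x) + 2*cos(x)
Second-derivative test at each critical point:
  f''(-1.3327) = 4.3589 > 0 → local minimum
  f''(2.2600) = -4.3589 < 0 → local maximum

Critical points: x = atan((-2*sqrt(19) - 1)/(-2 + sqrt(19))) ≈ -1.3327 (local minimum); x = atan((-1 + 2*sqrt(19))/(-sqrt(19) - 2)) + pi ≈ 2.2600 (local maximum)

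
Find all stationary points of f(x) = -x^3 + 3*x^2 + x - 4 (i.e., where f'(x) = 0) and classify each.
f'(x) = -3*x^2 + 6*x + 1

Solve f'(x) = 0:
  3*x^2 - 6*x - 1 = 0 has no rational roots; quadratic formula: x = (6 ± √48)/6.
  ⇒ x = 1 - 2*sqrt(3)/3 ≈ -0.1547, 1 + 2*sqrt(3)/3 ≈ 2.1547

f''(x) = 6 - 6*x
Second-derivative test at each critical point:
  f''(-0.1547) = 6.9282 > 0 → local minimum
  f''(2.1547) = -6.9282 < 0 → local maximum

Critical points: x = 1 - 2*sqrt(3)/3 ≈ -0.1547 (local minimum); x = 1 + 2*sqrt(3)/3 ≈ 2.1547 (local maximum)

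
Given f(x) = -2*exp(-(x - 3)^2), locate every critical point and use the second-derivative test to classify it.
f'(x) = 4*(x - 3)*exp(-(x - 3)^2)

Solve f'(x) = 0:
  f'(x) = (4*x - 12)·exp(-(x - 3)^2) and exp(-(x - 3)^2) > 0 for every x, so f'(x) = 0 ⇔ 4*x - 12 = 0.
  Factor: 4*x - 12 = 4*(x - 3) = 0.
  ⇒ x = 3

f''(x) = 4*(1 - 2*(x - 3)^2)*exp(-(x - 3)^2)
Second-derivative test at each critical point:
  f''(3) = 4 > 0 → local minimum

Critical points: x = 3 (local minimum)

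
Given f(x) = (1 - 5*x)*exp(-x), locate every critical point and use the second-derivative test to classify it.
f'(x) = (5*x - 6)*exp(-x)

Solve f'(x) = 0:
  f'(x) = (5*x - 6)·exp(-x) and exp(-x) > 0 for every x, so f'(x) = 0 ⇔ 5*x - 6 = 0.
  5*x - 6 = 0.
  ⇒ x = 6/5

f''(x) = (11 - 5*x)*exp(-x)
Second-derivative test at each critical point:
  f''(6/5) = 1.5060 > 0 → local minimum

Critical points: x = 6/5 (local minimum)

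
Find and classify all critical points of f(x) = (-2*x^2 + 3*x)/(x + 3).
f'(x) = (-2*x^2 - 12*x + 9)/(x^2 + 6*x + 9)

Solve f'(x) = 0:
  f'(x) = -(2*x^2 + 12*x - 9)/(x + 3)^2; the denominator is positive wherever f is defined, so f'(x) = 0 ⇔ -2*x^2 - 12*x + 9 = 0.
  2*x^2 + 12*x - 9 = 0 has no rational roots; quadratic formula: x = (-12 ± √216)/4.
  ⇒ x = -3*sqrt(6)/2 - 3 ≈ -6.6742, -3 + 3*sqrt(6)/2 ≈ 0.6742

f''(x) = -54/(x^3 + 9*x^2 + 27*x + 27)
Second-derivative test at each critical point:
  f''(-6.6742) = 1.0887 > 0 → local minimum
  f''(0.6742) = -1.0887 < 0 → local maximum

Critical points: x = -3*sqrt(6)/2 - 3 ≈ -6.6742 (local minimum); x = -3 + 3*sqrt(6)/2 ≈ 0.6742 (local maximum)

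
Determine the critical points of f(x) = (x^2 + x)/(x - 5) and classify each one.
f'(x) = (x^2 - 10*x - 5)/(x^2 - 10*x + 25)

Solve f'(x) = 0:
  f'(x) = (x^2 - 10*x - 5)/(x - 5)^2; the denominator is positive wherever f is defined, so f'(x) = 0 ⇔ x^2 - 10*x - 5 = 0.
  x^2 - 10*x - 5 = 0 has no rational roots; quadratic formula: x = (10 ± √120)/2.
  ⇒ x = 5 - sqrt(30) ≈ -0.4772, 5 + sqrt(30) ≈ 10.4772

f''(x) = 60/(x^3 - 15*x^2 + 75*x - 125)
Second-derivative test at each critical point:
  f''(-0.4772) = -0.3651 < 0 → local maximum
  f''(10.4772) = 0.3651 > 0 → local minimum

Critical points: x = 5 - sqrt(30) ≈ -0.4772 (local maximum); x = 5 + sqrt(30) ≈ 10.4772 (local minimum)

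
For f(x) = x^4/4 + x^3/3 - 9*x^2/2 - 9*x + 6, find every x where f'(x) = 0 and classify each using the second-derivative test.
f'(x) = x^3 + x^2 - 9*x - 9

Solve f'(x) = 0:
  Factor: x^3 + x^2 - 9*x - 9 = (x - 3)*(x + 1)*(x + 3) = 0.
  ⇒ x = -3, -1, 3

f''(x) = 3*x^2 + 2*x - 9
Second-derivative test at each critical point:
  f''(-3) = 12 > 0 → local minimum
  f''(-1) = -8 < 0 → local maximum
  f''(3) = 24 > 0 → local minimum

Critical points: x = -3 (local minimum); x = -1 (local maximum); x = 3 (local minimum)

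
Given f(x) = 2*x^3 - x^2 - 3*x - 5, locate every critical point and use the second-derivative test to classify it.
f'(x) = 6*x^2 - 2*x - 3

Solve f'(x) = 0:
  6*x^2 - 2*x - 3 = 0 has no rational roots; quadratic formula: x = (2 ± √76)/12.
  ⇒ x = 1/6 - sqrt(19)/6 ≈ -0.5598, 1/6 + sqrt(19)/6 ≈ 0.8931

f''(x) = 12*x - 2
Second-derivative test at each critical point:
  f''(-0.5598) = -8.7178 < 0 → local maximum
  f''(0.8931) = 8.7178 > 0 → local minimum

Critical points: x = 1/6 - sqrt(19)/6 ≈ -0.5598 (local maximum); x = 1/6 + sqrt(19)/6 ≈ 0.8931 (local minimum)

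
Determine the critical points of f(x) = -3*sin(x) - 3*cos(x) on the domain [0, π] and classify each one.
f'(x) = -3*sqrt(2)*cos(x + pi/4)

Solve f'(x) = 0 on [0, π]:
  f'(x) = 0 ⇔ -3*cos(x) = -3*sin(x) ⇔ tan(x) = 1, i.e. x = arctan(1) + nπ; keep the solutions lying in [0, π].
  ⇒ x = pi/4 ≈ 0.7854

f''(x) = 3*sqrt(2)*sin(x + pi/4)
Second-derivative test at each critical point:
  f''(0.7854) = 4.2426 > 0 → local minimum

Critical points: x = pi/4 ≈ 0.7854 (local minimum)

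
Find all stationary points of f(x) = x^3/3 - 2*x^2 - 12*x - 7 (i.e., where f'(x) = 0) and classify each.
f'(x) = x^2 - 4*x - 12

Solve f'(x) = 0:
  Factor: x^2 - 4*x - 12 = (x - 6)*(x + 2) = 0.
  ⇒ x = -2, 6

f''(x) = 2*x - 4
Second-derivative test at each critical point:
  f''(-2) = -8 < 0 → local maximum
  f''(6) = 8 > 0 → local minimum

Critical points: x = -2 (local maximum); x = 6 (local minimum)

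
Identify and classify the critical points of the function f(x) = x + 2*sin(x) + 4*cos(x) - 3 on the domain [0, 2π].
f'(x) = -4*sin(x) + 2*cos(x) + 1

Solve f'(x) = 0 on [0, 2π]:
  f'(x) = 0 ⇔ -4*sin(x) + 2*cos(x) = -1. Write the left side as R·cos(x + φ) with R = √(2² + 4²) = 2*sqrt(5), cos φ = sqrt(5)/5, sin φ = 2*sqrt(5)/5; then cos(x + φ) = -sqrt(5)/10. Solve for x and keep the solutions lying in [0, 2π].
  ⇒ x = atan((2 + sqrt(19))/(-1 + 2*sqrt(19))) ≈ 0.6892, atan((2 - sqrt(19))/(-2*sqrt(19) - 1)) + pi ≈ 3.3797

f''(x) = -2*sin(x) - 4*cos(x)
Second-derivative test at each critical point:
  f''(0.6892) = -4.3589 < 0 → local maximum
  f''(3.3797) = 4.3589 > 0 → local minimum

Critical points: x = atan((2 + sqrt(19))/(-1 + 2*sqrt(19))) ≈ 0.6892 (local maximum); x = atan((2 - sqrt(19))/(-2*sqrt(19) - 1)) + pi ≈ 3.3797 (local minimum)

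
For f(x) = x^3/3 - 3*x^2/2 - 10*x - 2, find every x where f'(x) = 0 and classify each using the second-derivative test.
f'(x) = x^2 - 3*x - 10

Solve f'(x) = 0:
  Factor: x^2 - 3*x - 10 = (x - 5)*(x + 2) = 0.
  ⇒ x = -2, 5

f''(x) = 2*x - 3
Second-derivative test at each critical point:
  f''(-2) = -7 < 0 → local maximum
  f''(5) = 7 > 0 → local minimum

Critical points: x = -2 (local maximum); x = 5 (local minimum)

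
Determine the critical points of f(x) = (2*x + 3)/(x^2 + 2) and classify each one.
f'(x) = 2*(-x^2 - 3*x + 2)/(x^4 + 4*x^2 + 4)

Solve f'(x) = 0:
  f'(x) = -2*(x^2 + 3*x - 2)/(x^2 + 2)^2; the denominator is positive wherever f is defined, so f'(x) = 0 ⇔ -2*x^2 - 6*x + 4 = 0.
  Factor: -2*x^2 - 6*x + 4 = -2*(x^2 + 3*x - 2); x^2 + 3*x - 2 = 0 has no rational roots; quadratic formula: x = (-3 ± √17)/2.
  ⇒ x = -sqrt(17)/2 - 3/2 ≈ -3.5616, -3/2 + sqrt(17)/2 ≈ 0.5616

f''(x) = 2*(4*x^2*(2*x + 3) - 3*(2*x + 1)*(x^2 + 2))/(x^2 + 2)^3
Second-derivative test at each critical point:
  f''(-3.5616) = 0.0382 > 0 → local minimum
  f''(0.5616) = -1.5382 < 0 → local maximum

Critical points: x = -sqrt(17)/2 - 3/2 ≈ -3.5616 (local minimum); x = -3/2 + sqrt(17)/2 ≈ 0.5616 (local maximum)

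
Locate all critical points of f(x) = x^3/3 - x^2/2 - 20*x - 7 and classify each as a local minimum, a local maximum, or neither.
f'(x) = x^2 - x - 20

Solve f'(x) = 0:
  Factor: x^2 - x - 20 = (x - 5)*(x + 4) = 0.
  ⇒ x = -4, 5

f''(x) = 2*x - 1
Second-derivative test at each critical point:
  f''(-4) = -9 < 0 → local maximum
  f''(5) = 9 > 0 → local minimum

Critical points: x = -4 (local maximum); x = 5 (local minimum)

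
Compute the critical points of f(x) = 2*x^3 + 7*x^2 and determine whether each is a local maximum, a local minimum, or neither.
f'(x) = 2*x*(3*x + 7)

Solve f'(x) = 0:
  Factor: 6*x^2 + 14*x = 2*x*(3*x + 7) = 0.
  ⇒ x = -7/3, 0

f''(x) = 12*x + 14
Second-derivative test at each critical point:
  f''(-7/3) = -14 < 0 → local maximum
  f''(0) = 14 > 0 → local minimum

Critical points: x = -7/3 (local maximum); x = 0 (local minimum)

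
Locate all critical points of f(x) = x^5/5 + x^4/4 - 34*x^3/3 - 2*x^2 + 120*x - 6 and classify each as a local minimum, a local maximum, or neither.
f'(x) = x^4 + x^3 - 34*x^2 - 4*x + 120

Solve f'(x) = 0:
  Factor: x^4 + x^3 - 34*x^2 - 4*x + 120 = (x - 5)*(x - 2)*(x + 2)*(x + 6) = 0.
  ⇒ x = -6, -2, 2, 5

f''(x) = 4*x^3 + 3*x^2 - 68*x - 4
Second-derivative test at each critical point:
  f''(-6) = -352 < 0 → local maximum
  f''(-2) = 112 > 0 → local minimum
  f''(2) = -96 < 0 → local maximum
  f''(5) = 231 > 0 → local minimum

Critical points: x = -6 (local maximum); x = -2 (local minimum); x = 2 (local maximum); x = 5 (local minimum)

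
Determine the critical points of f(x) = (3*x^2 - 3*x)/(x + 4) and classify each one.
f'(x) = 3*(x^2 + 8*x - 4)/(x^2 + 8*x + 16)

Solve f'(x) = 0:
  f'(x) = 3*(x^2 + 8*x - 4)/(x + 4)^2; the denominator is positive wherever f is defined, so f'(x) = 0 ⇔ 3*x^2 + 24*x - 12 = 0.
  Factor: 3*x^2 + 24*x - 12 = 3*(x^2 + 8*x - 4); x^2 + 8*x - 4 = 0 has no rational roots; quadratic formula: x = (-8 ± √80)/2.
  ⇒ x = -2*sqrt(5) - 4 ≈ -8.4721, -4 + 2*sqrt(5) ≈ 0.4721

f''(x) = 120/(x^3 + 12*x^2 + 48*x + 64)
Second-derivative test at each critical point:
  f''(-8.4721) = -1.3416 < 0 → local maximum
  f''(0.4721) = 1.3416 > 0 → local minimum

Critical points: x = -2*sqrt(5) - 4 ≈ -8.4721 (local maximum); x = -4 + 2*sqrt(5) ≈ 0.4721 (local minimum)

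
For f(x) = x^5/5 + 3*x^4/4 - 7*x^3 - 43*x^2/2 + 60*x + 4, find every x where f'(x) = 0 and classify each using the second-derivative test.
f'(x) = x^4 + 3*x^3 - 21*x^2 - 43*x + 60

Solve f'(x) = 0:
  Factor: x^4 + 3*x^3 - 21*x^2 - 43*x + 60 = (x - 4)*(x - 1)*(x + 3)*(x + 5) = 0.
  ⇒ x = -5, -3, 1, 4

f''(x) = 4*x^3 + 9*x^2 - 42*x - 43
Second-derivative test at each critical point:
  f''(-5) = -108 < 0 → local maximum
  f''(-3) = 56 > 0 → local minimum
  f''(1) = -72 < 0 → local maximum
  f''(4) = 189 > 0 → local minimum

Critical points: x = -5 (local maximum); x = -3 (local minimum); x = 1 (local maximum); x = 4 (local minimum)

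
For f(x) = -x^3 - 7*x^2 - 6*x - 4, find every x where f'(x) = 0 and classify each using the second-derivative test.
f'(x) = -3*x^2 - 14*x - 6

Solve f'(x) = 0:
  3*x^2 + 14*x + 6 = 0 has no rational roots; quadratic formula: x = (-14 ± √124)/6.
  ⇒ x = -7/3 - sqrt(31)/3 ≈ -4.1893, -7/3 + sqrt(31)/3 ≈ -0.4774

f''(x) = -6*x - 14
Second-derivative test at each critical point:
  f''(-4.1893) = 11.1355 > 0 → local minimum
  f''(-0.4774) = -11.1355 < 0 → local maximum

Critical points: x = -7/3 - sqrt(31)/3 ≈ -4.1893 (local minimum); x = -7/3 + sqrt(31)/3 ≈ -0.4774 (local maximum)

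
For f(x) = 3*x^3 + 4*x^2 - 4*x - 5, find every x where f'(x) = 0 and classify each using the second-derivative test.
f'(x) = 9*x^2 + 8*x - 4

Solve f'(x) = 0:
  9*x^2 + 8*x - 4 = 0 has no rational roots; quadratic formula: x = (-8 ± √208)/18.
  ⇒ x = -2*sqrt(13)/9 - 4/9 ≈ -1.2457, -4/9 + 2*sqrt(13)/9 ≈ 0.3568

f''(x) = 18*x + 8
Second-derivative test at each critical point:
  f''(-1.2457) = -14.4222 < 0 → local maximum
  f''(0.3568) = 14.4222 > 0 → local minimum

Critical points: x = -2*sqrt(13)/9 - 4/9 ≈ -1.2457 (local maximum); x = -4/9 + 2*sqrt(13)/9 ≈ 0.3568 (local minimum)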